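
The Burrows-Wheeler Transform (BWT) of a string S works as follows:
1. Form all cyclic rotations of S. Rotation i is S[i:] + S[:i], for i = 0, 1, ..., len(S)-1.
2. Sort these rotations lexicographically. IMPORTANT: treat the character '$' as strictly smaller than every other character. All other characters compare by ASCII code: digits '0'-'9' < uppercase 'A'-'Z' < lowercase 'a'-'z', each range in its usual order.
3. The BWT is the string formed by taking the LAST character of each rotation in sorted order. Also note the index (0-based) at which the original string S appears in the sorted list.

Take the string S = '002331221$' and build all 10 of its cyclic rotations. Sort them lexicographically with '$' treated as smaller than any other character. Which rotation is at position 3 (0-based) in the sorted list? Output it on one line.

Answer: 1$00233122

Derivation:
All 10 rotations (rotation i = S[i:]+S[:i]):
  rot[0] = 002331221$
  rot[1] = 02331221$0
  rot[2] = 2331221$00
  rot[3] = 331221$002
  rot[4] = 31221$0023
  rot[5] = 1221$00233
  rot[6] = 221$002331
  rot[7] = 21$0023312
  rot[8] = 1$00233122
  rot[9] = $002331221
Sorted (with $ < everything):
  sorted[0] = $002331221
  sorted[1] = 002331221$
  sorted[2] = 02331221$0
  sorted[3] = 1$00233122
  sorted[4] = 1221$00233
  sorted[5] = 21$0023312
  sorted[6] = 221$002331
  sorted[7] = 2331221$00
  sorted[8] = 31221$0023
  sorted[9] = 331221$002
sorted[3] = 1$00233122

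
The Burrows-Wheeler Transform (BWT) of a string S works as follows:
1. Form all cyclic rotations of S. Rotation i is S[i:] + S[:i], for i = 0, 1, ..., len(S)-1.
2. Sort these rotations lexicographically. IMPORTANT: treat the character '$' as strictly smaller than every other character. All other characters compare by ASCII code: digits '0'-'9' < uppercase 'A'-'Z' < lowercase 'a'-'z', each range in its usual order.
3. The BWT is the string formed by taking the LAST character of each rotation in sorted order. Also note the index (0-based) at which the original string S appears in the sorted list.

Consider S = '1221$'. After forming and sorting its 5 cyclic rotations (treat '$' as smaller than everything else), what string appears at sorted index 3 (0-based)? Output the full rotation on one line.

Answer: 21$12

Derivation:
All 5 rotations (rotation i = S[i:]+S[:i]):
  rot[0] = 1221$
  rot[1] = 221$1
  rot[2] = 21$12
  rot[3] = 1$122
  rot[4] = $1221
Sorted (with $ < everything):
  sorted[0] = $1221
  sorted[1] = 1$122
  sorted[2] = 1221$
  sorted[3] = 21$12
  sorted[4] = 221$1
sorted[3] = 21$12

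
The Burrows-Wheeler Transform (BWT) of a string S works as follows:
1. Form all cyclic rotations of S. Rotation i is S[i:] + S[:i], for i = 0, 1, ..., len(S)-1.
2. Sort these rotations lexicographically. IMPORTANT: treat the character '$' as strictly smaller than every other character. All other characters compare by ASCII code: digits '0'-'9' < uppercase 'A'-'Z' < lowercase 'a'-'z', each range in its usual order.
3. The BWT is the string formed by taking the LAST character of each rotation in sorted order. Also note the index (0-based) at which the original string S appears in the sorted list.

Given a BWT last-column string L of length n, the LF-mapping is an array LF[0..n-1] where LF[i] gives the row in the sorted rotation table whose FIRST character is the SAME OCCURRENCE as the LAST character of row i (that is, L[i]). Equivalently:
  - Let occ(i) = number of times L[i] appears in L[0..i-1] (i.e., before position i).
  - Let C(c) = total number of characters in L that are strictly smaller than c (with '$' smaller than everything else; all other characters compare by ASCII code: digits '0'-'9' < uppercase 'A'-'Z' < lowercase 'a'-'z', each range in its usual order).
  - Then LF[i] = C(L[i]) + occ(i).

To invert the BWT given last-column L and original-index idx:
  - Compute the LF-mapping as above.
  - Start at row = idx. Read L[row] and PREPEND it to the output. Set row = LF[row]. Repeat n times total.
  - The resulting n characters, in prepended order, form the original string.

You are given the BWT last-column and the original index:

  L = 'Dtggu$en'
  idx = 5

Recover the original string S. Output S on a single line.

Answer: nuggetD$

Derivation:
LF mapping: 1 6 3 4 7 0 2 5
Walk LF starting at row 5, prepending L[row]:
  step 1: row=5, L[5]='$', prepend. Next row=LF[5]=0
  step 2: row=0, L[0]='D', prepend. Next row=LF[0]=1
  step 3: row=1, L[1]='t', prepend. Next row=LF[1]=6
  step 4: row=6, L[6]='e', prepend. Next row=LF[6]=2
  step 5: row=2, L[2]='g', prepend. Next row=LF[2]=3
  step 6: row=3, L[3]='g', prepend. Next row=LF[3]=4
  step 7: row=4, L[4]='u', prepend. Next row=LF[4]=7
  step 8: row=7, L[7]='n', prepend. Next row=LF[7]=5
Reversed output: nuggetD$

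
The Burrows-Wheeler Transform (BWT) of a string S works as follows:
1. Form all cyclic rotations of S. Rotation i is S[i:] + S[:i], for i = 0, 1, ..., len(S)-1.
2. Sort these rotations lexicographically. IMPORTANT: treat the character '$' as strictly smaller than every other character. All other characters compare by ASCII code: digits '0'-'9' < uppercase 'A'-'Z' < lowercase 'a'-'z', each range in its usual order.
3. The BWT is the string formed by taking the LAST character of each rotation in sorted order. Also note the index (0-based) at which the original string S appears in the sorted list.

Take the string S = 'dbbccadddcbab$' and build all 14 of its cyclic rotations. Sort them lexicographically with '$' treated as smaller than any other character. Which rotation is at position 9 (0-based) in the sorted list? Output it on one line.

All 14 rotations (rotation i = S[i:]+S[:i]):
  rot[0] = dbbccadddcbab$
  rot[1] = bbccadddcbab$d
  rot[2] = bccadddcbab$db
  rot[3] = ccadddcbab$dbb
  rot[4] = cadddcbab$dbbc
  rot[5] = adddcbab$dbbcc
  rot[6] = dddcbab$dbbcca
  rot[7] = ddcbab$dbbccad
  rot[8] = dcbab$dbbccadd
  rot[9] = cbab$dbbccaddd
  rot[10] = bab$dbbccadddc
  rot[11] = ab$dbbccadddcb
  rot[12] = b$dbbccadddcba
  rot[13] = $dbbccadddcbab
Sorted (with $ < everything):
  sorted[0] = $dbbccadddcbab
  sorted[1] = ab$dbbccadddcb
  sorted[2] = adddcbab$dbbcc
  sorted[3] = b$dbbccadddcba
  sorted[4] = bab$dbbccadddc
  sorted[5] = bbccadddcbab$d
  sorted[6] = bccadddcbab$db
  sorted[7] = cadddcbab$dbbc
  sorted[8] = cbab$dbbccaddd
  sorted[9] = ccadddcbab$dbb
  sorted[10] = dbbccadddcbab$
  sorted[11] = dcbab$dbbccadd
  sorted[12] = ddcbab$dbbccad
  sorted[13] = dddcbab$dbbcca
sorted[9] = ccadddcbab$dbb

Answer: ccadddcbab$dbb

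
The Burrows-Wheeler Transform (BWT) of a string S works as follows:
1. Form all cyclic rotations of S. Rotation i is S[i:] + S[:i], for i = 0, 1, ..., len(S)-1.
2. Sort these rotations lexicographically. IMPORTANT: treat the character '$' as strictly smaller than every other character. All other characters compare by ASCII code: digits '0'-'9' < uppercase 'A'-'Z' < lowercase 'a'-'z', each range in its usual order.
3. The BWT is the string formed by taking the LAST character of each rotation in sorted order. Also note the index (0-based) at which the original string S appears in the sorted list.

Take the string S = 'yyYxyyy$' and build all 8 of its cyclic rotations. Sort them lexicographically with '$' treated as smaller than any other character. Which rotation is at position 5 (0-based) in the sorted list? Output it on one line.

All 8 rotations (rotation i = S[i:]+S[:i]):
  rot[0] = yyYxyyy$
  rot[1] = yYxyyy$y
  rot[2] = Yxyyy$yy
  rot[3] = xyyy$yyY
  rot[4] = yyy$yyYx
  rot[5] = yy$yyYxy
  rot[6] = y$yyYxyy
  rot[7] = $yyYxyyy
Sorted (with $ < everything):
  sorted[0] = $yyYxyyy
  sorted[1] = Yxyyy$yy
  sorted[2] = xyyy$yyY
  sorted[3] = y$yyYxyy
  sorted[4] = yYxyyy$y
  sorted[5] = yy$yyYxy
  sorted[6] = yyYxyyy$
  sorted[7] = yyy$yyYx
sorted[5] = yy$yyYxy

Answer: yy$yyYxy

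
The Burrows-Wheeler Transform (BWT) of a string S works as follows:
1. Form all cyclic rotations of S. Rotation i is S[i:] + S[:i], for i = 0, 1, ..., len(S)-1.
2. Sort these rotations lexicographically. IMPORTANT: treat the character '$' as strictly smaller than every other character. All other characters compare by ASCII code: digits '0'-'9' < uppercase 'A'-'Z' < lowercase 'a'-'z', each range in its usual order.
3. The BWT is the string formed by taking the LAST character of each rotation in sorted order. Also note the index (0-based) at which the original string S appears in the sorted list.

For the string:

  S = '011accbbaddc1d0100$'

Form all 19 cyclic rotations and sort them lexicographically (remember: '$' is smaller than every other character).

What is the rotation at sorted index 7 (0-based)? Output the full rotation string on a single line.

All 19 rotations (rotation i = S[i:]+S[:i]):
  rot[0] = 011accbbaddc1d0100$
  rot[1] = 11accbbaddc1d0100$0
  rot[2] = 1accbbaddc1d0100$01
  rot[3] = accbbaddc1d0100$011
  rot[4] = ccbbaddc1d0100$011a
  rot[5] = cbbaddc1d0100$011ac
  rot[6] = bbaddc1d0100$011acc
  rot[7] = baddc1d0100$011accb
  rot[8] = addc1d0100$011accbb
  rot[9] = ddc1d0100$011accbba
  rot[10] = dc1d0100$011accbbad
  rot[11] = c1d0100$011accbbadd
  rot[12] = 1d0100$011accbbaddc
  rot[13] = d0100$011accbbaddc1
  rot[14] = 0100$011accbbaddc1d
  rot[15] = 100$011accbbaddc1d0
  rot[16] = 00$011accbbaddc1d01
  rot[17] = 0$011accbbaddc1d010
  rot[18] = $011accbbaddc1d0100
Sorted (with $ < everything):
  sorted[0] = $011accbbaddc1d0100
  sorted[1] = 0$011accbbaddc1d010
  sorted[2] = 00$011accbbaddc1d01
  sorted[3] = 0100$011accbbaddc1d
  sorted[4] = 011accbbaddc1d0100$
  sorted[5] = 100$011accbbaddc1d0
  sorted[6] = 11accbbaddc1d0100$0
  sorted[7] = 1accbbaddc1d0100$01
  sorted[8] = 1d0100$011accbbaddc
  sorted[9] = accbbaddc1d0100$011
  sorted[10] = addc1d0100$011accbb
  sorted[11] = baddc1d0100$011accb
  sorted[12] = bbaddc1d0100$011acc
  sorted[13] = c1d0100$011accbbadd
  sorted[14] = cbbaddc1d0100$011ac
  sorted[15] = ccbbaddc1d0100$011a
  sorted[16] = d0100$011accbbaddc1
  sorted[17] = dc1d0100$011accbbad
  sorted[18] = ddc1d0100$011accbba
sorted[7] = 1accbbaddc1d0100$01

Answer: 1accbbaddc1d0100$01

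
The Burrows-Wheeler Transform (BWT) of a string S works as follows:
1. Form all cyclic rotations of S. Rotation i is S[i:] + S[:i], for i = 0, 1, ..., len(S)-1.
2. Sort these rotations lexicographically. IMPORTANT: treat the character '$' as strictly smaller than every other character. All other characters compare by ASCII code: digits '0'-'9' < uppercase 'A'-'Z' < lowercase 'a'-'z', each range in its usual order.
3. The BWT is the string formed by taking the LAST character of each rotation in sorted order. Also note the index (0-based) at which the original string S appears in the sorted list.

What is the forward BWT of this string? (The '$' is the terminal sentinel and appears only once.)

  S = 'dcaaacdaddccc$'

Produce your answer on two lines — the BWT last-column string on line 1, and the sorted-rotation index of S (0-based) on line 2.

All 14 rotations (rotation i = S[i:]+S[:i]):
  rot[0] = dcaaacdaddccc$
  rot[1] = caaacdaddccc$d
  rot[2] = aaacdaddccc$dc
  rot[3] = aacdaddccc$dca
  rot[4] = acdaddccc$dcaa
  rot[5] = cdaddccc$dcaaa
  rot[6] = daddccc$dcaaac
  rot[7] = addccc$dcaaacd
  rot[8] = ddccc$dcaaacda
  rot[9] = dccc$dcaaacdad
  rot[10] = ccc$dcaaacdadd
  rot[11] = cc$dcaaacdaddc
  rot[12] = c$dcaaacdaddcc
  rot[13] = $dcaaacdaddccc
Sorted (with $ < everything):
  sorted[0] = $dcaaacdaddccc  (last char: 'c')
  sorted[1] = aaacdaddccc$dc  (last char: 'c')
  sorted[2] = aacdaddccc$dca  (last char: 'a')
  sorted[3] = acdaddccc$dcaa  (last char: 'a')
  sorted[4] = addccc$dcaaacd  (last char: 'd')
  sorted[5] = c$dcaaacdaddcc  (last char: 'c')
  sorted[6] = caaacdaddccc$d  (last char: 'd')
  sorted[7] = cc$dcaaacdaddc  (last char: 'c')
  sorted[8] = ccc$dcaaacdadd  (last char: 'd')
  sorted[9] = cdaddccc$dcaaa  (last char: 'a')
  sorted[10] = daddccc$dcaaac  (last char: 'c')
  sorted[11] = dcaaacdaddccc$  (last char: '$')
  sorted[12] = dccc$dcaaacdad  (last char: 'd')
  sorted[13] = ddccc$dcaaacda  (last char: 'a')
Last column: ccaadcdcdac$da
Original string S is at sorted index 11

Answer: ccaadcdcdac$da
11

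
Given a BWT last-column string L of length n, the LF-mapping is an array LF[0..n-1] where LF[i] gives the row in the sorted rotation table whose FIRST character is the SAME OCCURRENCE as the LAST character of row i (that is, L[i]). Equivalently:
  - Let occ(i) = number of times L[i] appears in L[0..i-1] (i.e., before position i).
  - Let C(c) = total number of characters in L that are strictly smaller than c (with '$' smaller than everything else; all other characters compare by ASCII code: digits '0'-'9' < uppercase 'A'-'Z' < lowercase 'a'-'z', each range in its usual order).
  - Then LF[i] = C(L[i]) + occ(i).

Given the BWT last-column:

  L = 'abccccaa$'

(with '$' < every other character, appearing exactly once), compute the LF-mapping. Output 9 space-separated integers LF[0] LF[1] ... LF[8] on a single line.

Char counts: '$':1, 'a':3, 'b':1, 'c':4
C (first-col start): C('$')=0, C('a')=1, C('b')=4, C('c')=5
L[0]='a': occ=0, LF[0]=C('a')+0=1+0=1
L[1]='b': occ=0, LF[1]=C('b')+0=4+0=4
L[2]='c': occ=0, LF[2]=C('c')+0=5+0=5
L[3]='c': occ=1, LF[3]=C('c')+1=5+1=6
L[4]='c': occ=2, LF[4]=C('c')+2=5+2=7
L[5]='c': occ=3, LF[5]=C('c')+3=5+3=8
L[6]='a': occ=1, LF[6]=C('a')+1=1+1=2
L[7]='a': occ=2, LF[7]=C('a')+2=1+2=3
L[8]='$': occ=0, LF[8]=C('$')+0=0+0=0

Answer: 1 4 5 6 7 8 2 3 0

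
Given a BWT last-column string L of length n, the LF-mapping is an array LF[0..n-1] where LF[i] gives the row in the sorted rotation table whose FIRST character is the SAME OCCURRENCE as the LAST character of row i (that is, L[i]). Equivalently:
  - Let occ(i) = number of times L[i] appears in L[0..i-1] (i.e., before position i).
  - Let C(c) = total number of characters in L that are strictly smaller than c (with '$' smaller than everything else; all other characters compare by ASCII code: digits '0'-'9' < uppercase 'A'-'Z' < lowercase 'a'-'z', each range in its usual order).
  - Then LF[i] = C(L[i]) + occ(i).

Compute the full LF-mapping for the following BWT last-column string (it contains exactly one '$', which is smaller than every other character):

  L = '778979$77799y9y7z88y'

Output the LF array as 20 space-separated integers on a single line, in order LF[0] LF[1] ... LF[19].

Answer: 1 2 8 11 3 12 0 4 5 6 13 14 16 15 17 7 19 9 10 18

Derivation:
Char counts: '$':1, '7':7, '8':3, '9':5, 'y':3, 'z':1
C (first-col start): C('$')=0, C('7')=1, C('8')=8, C('9')=11, C('y')=16, C('z')=19
L[0]='7': occ=0, LF[0]=C('7')+0=1+0=1
L[1]='7': occ=1, LF[1]=C('7')+1=1+1=2
L[2]='8': occ=0, LF[2]=C('8')+0=8+0=8
L[3]='9': occ=0, LF[3]=C('9')+0=11+0=11
L[4]='7': occ=2, LF[4]=C('7')+2=1+2=3
L[5]='9': occ=1, LF[5]=C('9')+1=11+1=12
L[6]='$': occ=0, LF[6]=C('$')+0=0+0=0
L[7]='7': occ=3, LF[7]=C('7')+3=1+3=4
L[8]='7': occ=4, LF[8]=C('7')+4=1+4=5
L[9]='7': occ=5, LF[9]=C('7')+5=1+5=6
L[10]='9': occ=2, LF[10]=C('9')+2=11+2=13
L[11]='9': occ=3, LF[11]=C('9')+3=11+3=14
L[12]='y': occ=0, LF[12]=C('y')+0=16+0=16
L[13]='9': occ=4, LF[13]=C('9')+4=11+4=15
L[14]='y': occ=1, LF[14]=C('y')+1=16+1=17
L[15]='7': occ=6, LF[15]=C('7')+6=1+6=7
L[16]='z': occ=0, LF[16]=C('z')+0=19+0=19
L[17]='8': occ=1, LF[17]=C('8')+1=8+1=9
L[18]='8': occ=2, LF[18]=C('8')+2=8+2=10
L[19]='y': occ=2, LF[19]=C('y')+2=16+2=18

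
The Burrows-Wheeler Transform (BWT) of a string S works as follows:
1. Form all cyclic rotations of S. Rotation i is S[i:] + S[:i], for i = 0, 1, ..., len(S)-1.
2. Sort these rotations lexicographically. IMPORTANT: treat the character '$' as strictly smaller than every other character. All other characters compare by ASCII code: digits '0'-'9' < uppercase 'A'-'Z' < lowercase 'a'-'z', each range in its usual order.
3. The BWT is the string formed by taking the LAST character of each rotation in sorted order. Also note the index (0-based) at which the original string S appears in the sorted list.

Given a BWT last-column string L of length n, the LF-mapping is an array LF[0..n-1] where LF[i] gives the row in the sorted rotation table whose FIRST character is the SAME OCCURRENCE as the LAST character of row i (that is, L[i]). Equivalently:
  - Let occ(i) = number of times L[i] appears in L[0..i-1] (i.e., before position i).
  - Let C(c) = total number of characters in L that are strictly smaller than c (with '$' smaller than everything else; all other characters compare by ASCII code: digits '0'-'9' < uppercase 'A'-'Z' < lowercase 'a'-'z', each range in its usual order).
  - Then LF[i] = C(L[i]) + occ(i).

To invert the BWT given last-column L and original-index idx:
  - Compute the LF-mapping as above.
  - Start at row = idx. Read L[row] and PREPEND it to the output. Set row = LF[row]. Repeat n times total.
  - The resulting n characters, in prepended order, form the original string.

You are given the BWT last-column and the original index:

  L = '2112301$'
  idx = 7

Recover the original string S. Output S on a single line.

LF mapping: 5 2 3 6 7 1 4 0
Walk LF starting at row 7, prepending L[row]:
  step 1: row=7, L[7]='$', prepend. Next row=LF[7]=0
  step 2: row=0, L[0]='2', prepend. Next row=LF[0]=5
  step 3: row=5, L[5]='0', prepend. Next row=LF[5]=1
  step 4: row=1, L[1]='1', prepend. Next row=LF[1]=2
  step 5: row=2, L[2]='1', prepend. Next row=LF[2]=3
  step 6: row=3, L[3]='2', prepend. Next row=LF[3]=6
  step 7: row=6, L[6]='1', prepend. Next row=LF[6]=4
  step 8: row=4, L[4]='3', prepend. Next row=LF[4]=7
Reversed output: 3121102$

Answer: 3121102$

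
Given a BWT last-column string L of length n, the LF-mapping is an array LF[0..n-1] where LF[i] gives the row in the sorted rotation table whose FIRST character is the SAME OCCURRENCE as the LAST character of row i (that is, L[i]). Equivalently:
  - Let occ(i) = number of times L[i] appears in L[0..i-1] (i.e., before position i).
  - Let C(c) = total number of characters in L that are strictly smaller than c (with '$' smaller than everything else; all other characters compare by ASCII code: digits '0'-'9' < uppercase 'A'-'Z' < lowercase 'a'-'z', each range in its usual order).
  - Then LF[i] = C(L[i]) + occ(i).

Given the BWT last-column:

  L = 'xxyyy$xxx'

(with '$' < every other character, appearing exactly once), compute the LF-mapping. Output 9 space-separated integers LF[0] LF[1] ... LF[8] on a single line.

Char counts: '$':1, 'x':5, 'y':3
C (first-col start): C('$')=0, C('x')=1, C('y')=6
L[0]='x': occ=0, LF[0]=C('x')+0=1+0=1
L[1]='x': occ=1, LF[1]=C('x')+1=1+1=2
L[2]='y': occ=0, LF[2]=C('y')+0=6+0=6
L[3]='y': occ=1, LF[3]=C('y')+1=6+1=7
L[4]='y': occ=2, LF[4]=C('y')+2=6+2=8
L[5]='$': occ=0, LF[5]=C('$')+0=0+0=0
L[6]='x': occ=2, LF[6]=C('x')+2=1+2=3
L[7]='x': occ=3, LF[7]=C('x')+3=1+3=4
L[8]='x': occ=4, LF[8]=C('x')+4=1+4=5

Answer: 1 2 6 7 8 0 3 4 5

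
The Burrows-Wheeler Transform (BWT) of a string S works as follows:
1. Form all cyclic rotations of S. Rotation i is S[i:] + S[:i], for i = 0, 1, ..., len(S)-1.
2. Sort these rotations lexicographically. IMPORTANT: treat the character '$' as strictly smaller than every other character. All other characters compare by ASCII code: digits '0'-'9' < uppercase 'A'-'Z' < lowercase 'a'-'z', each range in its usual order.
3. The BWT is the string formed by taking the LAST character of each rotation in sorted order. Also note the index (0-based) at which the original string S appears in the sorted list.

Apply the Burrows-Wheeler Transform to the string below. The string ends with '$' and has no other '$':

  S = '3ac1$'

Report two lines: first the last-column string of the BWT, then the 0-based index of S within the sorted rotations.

Answer: 1c$3a
2

Derivation:
All 5 rotations (rotation i = S[i:]+S[:i]):
  rot[0] = 3ac1$
  rot[1] = ac1$3
  rot[2] = c1$3a
  rot[3] = 1$3ac
  rot[4] = $3ac1
Sorted (with $ < everything):
  sorted[0] = $3ac1  (last char: '1')
  sorted[1] = 1$3ac  (last char: 'c')
  sorted[2] = 3ac1$  (last char: '$')
  sorted[3] = ac1$3  (last char: '3')
  sorted[4] = c1$3a  (last char: 'a')
Last column: 1c$3a
Original string S is at sorted index 2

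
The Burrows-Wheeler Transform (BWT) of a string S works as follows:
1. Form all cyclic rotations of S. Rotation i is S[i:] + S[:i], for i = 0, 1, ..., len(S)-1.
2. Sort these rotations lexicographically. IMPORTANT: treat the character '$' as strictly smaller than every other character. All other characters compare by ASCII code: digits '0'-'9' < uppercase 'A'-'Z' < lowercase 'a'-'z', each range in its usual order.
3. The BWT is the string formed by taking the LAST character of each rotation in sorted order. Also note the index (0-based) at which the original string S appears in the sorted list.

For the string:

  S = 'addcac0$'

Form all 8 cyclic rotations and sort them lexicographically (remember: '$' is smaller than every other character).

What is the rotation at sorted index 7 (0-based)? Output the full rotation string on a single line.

Answer: ddcac0$a

Derivation:
All 8 rotations (rotation i = S[i:]+S[:i]):
  rot[0] = addcac0$
  rot[1] = ddcac0$a
  rot[2] = dcac0$ad
  rot[3] = cac0$add
  rot[4] = ac0$addc
  rot[5] = c0$addca
  rot[6] = 0$addcac
  rot[7] = $addcac0
Sorted (with $ < everything):
  sorted[0] = $addcac0
  sorted[1] = 0$addcac
  sorted[2] = ac0$addc
  sorted[3] = addcac0$
  sorted[4] = c0$addca
  sorted[5] = cac0$add
  sorted[6] = dcac0$ad
  sorted[7] = ddcac0$a
sorted[7] = ddcac0$a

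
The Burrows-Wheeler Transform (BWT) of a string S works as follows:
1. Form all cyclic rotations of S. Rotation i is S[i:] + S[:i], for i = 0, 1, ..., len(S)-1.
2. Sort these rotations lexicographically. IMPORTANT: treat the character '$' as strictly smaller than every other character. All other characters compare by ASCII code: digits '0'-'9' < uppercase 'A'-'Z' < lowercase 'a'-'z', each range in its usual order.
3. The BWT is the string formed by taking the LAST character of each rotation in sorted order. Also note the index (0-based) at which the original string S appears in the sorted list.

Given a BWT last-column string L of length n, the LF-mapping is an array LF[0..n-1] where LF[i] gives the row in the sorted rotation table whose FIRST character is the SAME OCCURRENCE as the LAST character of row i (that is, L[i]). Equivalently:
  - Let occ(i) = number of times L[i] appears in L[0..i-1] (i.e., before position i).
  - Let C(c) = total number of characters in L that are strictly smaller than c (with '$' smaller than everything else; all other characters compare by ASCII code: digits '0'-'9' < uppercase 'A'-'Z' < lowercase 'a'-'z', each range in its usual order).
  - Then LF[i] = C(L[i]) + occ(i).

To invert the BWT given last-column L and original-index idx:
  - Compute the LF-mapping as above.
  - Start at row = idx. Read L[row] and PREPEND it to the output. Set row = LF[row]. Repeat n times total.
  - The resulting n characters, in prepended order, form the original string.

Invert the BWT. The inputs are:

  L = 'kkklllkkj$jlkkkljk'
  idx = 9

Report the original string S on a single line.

LF mapping: 4 5 6 13 14 15 7 8 1 0 2 16 9 10 11 17 3 12
Walk LF starting at row 9, prepending L[row]:
  step 1: row=9, L[9]='$', prepend. Next row=LF[9]=0
  step 2: row=0, L[0]='k', prepend. Next row=LF[0]=4
  step 3: row=4, L[4]='l', prepend. Next row=LF[4]=14
  step 4: row=14, L[14]='k', prepend. Next row=LF[14]=11
  step 5: row=11, L[11]='l', prepend. Next row=LF[11]=16
  step 6: row=16, L[16]='j', prepend. Next row=LF[16]=3
  step 7: row=3, L[3]='l', prepend. Next row=LF[3]=13
  step 8: row=13, L[13]='k', prepend. Next row=LF[13]=10
  step 9: row=10, L[10]='j', prepend. Next row=LF[10]=2
  step 10: row=2, L[2]='k', prepend. Next row=LF[2]=6
  step 11: row=6, L[6]='k', prepend. Next row=LF[6]=7
  step 12: row=7, L[7]='k', prepend. Next row=LF[7]=8
  step 13: row=8, L[8]='j', prepend. Next row=LF[8]=1
  step 14: row=1, L[1]='k', prepend. Next row=LF[1]=5
  step 15: row=5, L[5]='l', prepend. Next row=LF[5]=15
  step 16: row=15, L[15]='l', prepend. Next row=LF[15]=17
  step 17: row=17, L[17]='k', prepend. Next row=LF[17]=12
  step 18: row=12, L[12]='k', prepend. Next row=LF[12]=9
Reversed output: kkllkjkkkjkljlklk$

Answer: kkllkjkkkjkljlklk$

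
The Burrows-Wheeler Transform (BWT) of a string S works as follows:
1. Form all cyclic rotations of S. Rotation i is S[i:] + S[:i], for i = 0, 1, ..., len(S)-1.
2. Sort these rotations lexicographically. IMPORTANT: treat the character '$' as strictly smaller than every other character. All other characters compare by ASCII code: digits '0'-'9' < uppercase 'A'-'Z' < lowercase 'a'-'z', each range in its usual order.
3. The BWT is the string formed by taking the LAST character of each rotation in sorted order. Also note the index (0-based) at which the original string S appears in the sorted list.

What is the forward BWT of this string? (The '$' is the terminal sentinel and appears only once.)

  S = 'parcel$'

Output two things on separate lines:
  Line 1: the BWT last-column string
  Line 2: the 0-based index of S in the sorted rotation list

All 7 rotations (rotation i = S[i:]+S[:i]):
  rot[0] = parcel$
  rot[1] = arcel$p
  rot[2] = rcel$pa
  rot[3] = cel$par
  rot[4] = el$parc
  rot[5] = l$parce
  rot[6] = $parcel
Sorted (with $ < everything):
  sorted[0] = $parcel  (last char: 'l')
  sorted[1] = arcel$p  (last char: 'p')
  sorted[2] = cel$par  (last char: 'r')
  sorted[3] = el$parc  (last char: 'c')
  sorted[4] = l$parce  (last char: 'e')
  sorted[5] = parcel$  (last char: '$')
  sorted[6] = rcel$pa  (last char: 'a')
Last column: lprce$a
Original string S is at sorted index 5

Answer: lprce$a
5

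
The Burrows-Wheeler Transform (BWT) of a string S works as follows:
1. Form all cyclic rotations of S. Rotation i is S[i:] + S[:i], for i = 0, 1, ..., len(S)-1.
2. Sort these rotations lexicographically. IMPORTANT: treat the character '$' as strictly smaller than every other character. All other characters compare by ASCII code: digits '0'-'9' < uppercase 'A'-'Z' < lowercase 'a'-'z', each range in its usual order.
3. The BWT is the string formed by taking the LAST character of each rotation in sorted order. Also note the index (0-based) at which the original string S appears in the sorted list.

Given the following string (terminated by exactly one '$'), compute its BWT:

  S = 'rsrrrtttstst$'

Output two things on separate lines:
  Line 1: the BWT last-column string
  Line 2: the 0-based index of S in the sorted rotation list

Answer: tsr$rrttssttr
3

Derivation:
All 13 rotations (rotation i = S[i:]+S[:i]):
  rot[0] = rsrrrtttstst$
  rot[1] = srrrtttstst$r
  rot[2] = rrrtttstst$rs
  rot[3] = rrtttstst$rsr
  rot[4] = rtttstst$rsrr
  rot[5] = tttstst$rsrrr
  rot[6] = ttstst$rsrrrt
  rot[7] = tstst$rsrrrtt
  rot[8] = stst$rsrrrttt
  rot[9] = tst$rsrrrttts
  rot[10] = st$rsrrrtttst
  rot[11] = t$rsrrrtttsts
  rot[12] = $rsrrrtttstst
Sorted (with $ < everything):
  sorted[0] = $rsrrrtttstst  (last char: 't')
  sorted[1] = rrrtttstst$rs  (last char: 's')
  sorted[2] = rrtttstst$rsr  (last char: 'r')
  sorted[3] = rsrrrtttstst$  (last char: '$')
  sorted[4] = rtttstst$rsrr  (last char: 'r')
  sorted[5] = srrrtttstst$r  (last char: 'r')
  sorted[6] = st$rsrrrtttst  (last char: 't')
  sorted[7] = stst$rsrrrttt  (last char: 't')
  sorted[8] = t$rsrrrtttsts  (last char: 's')
  sorted[9] = tst$rsrrrttts  (last char: 's')
  sorted[10] = tstst$rsrrrtt  (last char: 't')
  sorted[11] = ttstst$rsrrrt  (last char: 't')
  sorted[12] = tttstst$rsrrr  (last char: 'r')
Last column: tsr$rrttssttr
Original string S is at sorted index 3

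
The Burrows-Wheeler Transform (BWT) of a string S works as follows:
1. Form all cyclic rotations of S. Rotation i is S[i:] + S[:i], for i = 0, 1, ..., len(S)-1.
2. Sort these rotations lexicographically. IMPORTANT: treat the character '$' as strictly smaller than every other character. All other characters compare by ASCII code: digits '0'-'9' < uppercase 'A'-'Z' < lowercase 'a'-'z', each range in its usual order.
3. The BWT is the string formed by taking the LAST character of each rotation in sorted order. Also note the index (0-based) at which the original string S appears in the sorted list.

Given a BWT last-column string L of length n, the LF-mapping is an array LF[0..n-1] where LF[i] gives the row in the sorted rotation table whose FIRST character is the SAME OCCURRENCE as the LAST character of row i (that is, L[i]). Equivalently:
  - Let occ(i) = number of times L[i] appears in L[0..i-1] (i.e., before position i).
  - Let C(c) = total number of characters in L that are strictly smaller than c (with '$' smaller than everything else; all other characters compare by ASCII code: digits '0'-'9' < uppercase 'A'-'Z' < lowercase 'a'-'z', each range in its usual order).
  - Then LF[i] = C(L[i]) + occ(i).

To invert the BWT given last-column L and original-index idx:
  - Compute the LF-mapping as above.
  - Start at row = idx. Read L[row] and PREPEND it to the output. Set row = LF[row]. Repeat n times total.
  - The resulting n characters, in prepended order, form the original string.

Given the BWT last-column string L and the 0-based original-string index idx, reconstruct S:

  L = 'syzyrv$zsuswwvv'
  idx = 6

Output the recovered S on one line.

Answer: vuwyrswysvzvzs$

Derivation:
LF mapping: 2 11 13 12 1 6 0 14 3 5 4 9 10 7 8
Walk LF starting at row 6, prepending L[row]:
  step 1: row=6, L[6]='$', prepend. Next row=LF[6]=0
  step 2: row=0, L[0]='s', prepend. Next row=LF[0]=2
  step 3: row=2, L[2]='z', prepend. Next row=LF[2]=13
  step 4: row=13, L[13]='v', prepend. Next row=LF[13]=7
  step 5: row=7, L[7]='z', prepend. Next row=LF[7]=14
  step 6: row=14, L[14]='v', prepend. Next row=LF[14]=8
  step 7: row=8, L[8]='s', prepend. Next row=LF[8]=3
  step 8: row=3, L[3]='y', prepend. Next row=LF[3]=12
  step 9: row=12, L[12]='w', prepend. Next row=LF[12]=10
  step 10: row=10, L[10]='s', prepend. Next row=LF[10]=4
  step 11: row=4, L[4]='r', prepend. Next row=LF[4]=1
  step 12: row=1, L[1]='y', prepend. Next row=LF[1]=11
  step 13: row=11, L[11]='w', prepend. Next row=LF[11]=9
  step 14: row=9, L[9]='u', prepend. Next row=LF[9]=5
  step 15: row=5, L[5]='v', prepend. Next row=LF[5]=6
Reversed output: vuwyrswysvzvzs$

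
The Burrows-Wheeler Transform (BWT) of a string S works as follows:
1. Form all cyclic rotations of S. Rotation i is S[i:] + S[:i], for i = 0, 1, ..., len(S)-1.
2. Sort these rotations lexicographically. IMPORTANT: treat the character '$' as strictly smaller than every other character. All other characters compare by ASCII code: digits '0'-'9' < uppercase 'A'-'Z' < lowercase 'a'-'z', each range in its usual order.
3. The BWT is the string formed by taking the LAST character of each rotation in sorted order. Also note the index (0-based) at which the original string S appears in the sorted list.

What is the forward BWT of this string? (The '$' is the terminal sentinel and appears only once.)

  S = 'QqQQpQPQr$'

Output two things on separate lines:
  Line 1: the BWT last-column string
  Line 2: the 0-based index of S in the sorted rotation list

Answer: rQpqQ$PQQQ
5

Derivation:
All 10 rotations (rotation i = S[i:]+S[:i]):
  rot[0] = QqQQpQPQr$
  rot[1] = qQQpQPQr$Q
  rot[2] = QQpQPQr$Qq
  rot[3] = QpQPQr$QqQ
  rot[4] = pQPQr$QqQQ
  rot[5] = QPQr$QqQQp
  rot[6] = PQr$QqQQpQ
  rot[7] = Qr$QqQQpQP
  rot[8] = r$QqQQpQPQ
  rot[9] = $QqQQpQPQr
Sorted (with $ < everything):
  sorted[0] = $QqQQpQPQr  (last char: 'r')
  sorted[1] = PQr$QqQQpQ  (last char: 'Q')
  sorted[2] = QPQr$QqQQp  (last char: 'p')
  sorted[3] = QQpQPQr$Qq  (last char: 'q')
  sorted[4] = QpQPQr$QqQ  (last char: 'Q')
  sorted[5] = QqQQpQPQr$  (last char: '$')
  sorted[6] = Qr$QqQQpQP  (last char: 'P')
  sorted[7] = pQPQr$QqQQ  (last char: 'Q')
  sorted[8] = qQQpQPQr$Q  (last char: 'Q')
  sorted[9] = r$QqQQpQPQ  (last char: 'Q')
Last column: rQpqQ$PQQQ
Original string S is at sorted index 5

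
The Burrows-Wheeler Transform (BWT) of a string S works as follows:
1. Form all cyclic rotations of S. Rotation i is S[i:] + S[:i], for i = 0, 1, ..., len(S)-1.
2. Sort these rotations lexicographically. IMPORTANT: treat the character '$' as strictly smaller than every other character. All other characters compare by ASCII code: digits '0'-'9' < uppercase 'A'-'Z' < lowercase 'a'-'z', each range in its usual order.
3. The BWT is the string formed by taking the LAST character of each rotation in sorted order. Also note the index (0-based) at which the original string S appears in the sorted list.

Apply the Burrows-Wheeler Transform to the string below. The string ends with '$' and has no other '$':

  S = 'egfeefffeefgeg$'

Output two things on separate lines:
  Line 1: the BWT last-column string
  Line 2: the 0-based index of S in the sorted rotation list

Answer: gffeeg$gffeeefe
6

Derivation:
All 15 rotations (rotation i = S[i:]+S[:i]):
  rot[0] = egfeefffeefgeg$
  rot[1] = gfeefffeefgeg$e
  rot[2] = feefffeefgeg$eg
  rot[3] = eefffeefgeg$egf
  rot[4] = efffeefgeg$egfe
  rot[5] = fffeefgeg$egfee
  rot[6] = ffeefgeg$egfeef
  rot[7] = feefgeg$egfeeff
  rot[8] = eefgeg$egfeefff
  rot[9] = efgeg$egfeefffe
  rot[10] = fgeg$egfeefffee
  rot[11] = geg$egfeefffeef
  rot[12] = eg$egfeefffeefg
  rot[13] = g$egfeefffeefge
  rot[14] = $egfeefffeefgeg
Sorted (with $ < everything):
  sorted[0] = $egfeefffeefgeg  (last char: 'g')
  sorted[1] = eefffeefgeg$egf  (last char: 'f')
  sorted[2] = eefgeg$egfeefff  (last char: 'f')
  sorted[3] = efffeefgeg$egfe  (last char: 'e')
  sorted[4] = efgeg$egfeefffe  (last char: 'e')
  sorted[5] = eg$egfeefffeefg  (last char: 'g')
  sorted[6] = egfeefffeefgeg$  (last char: '$')
  sorted[7] = feefffeefgeg$eg  (last char: 'g')
  sorted[8] = feefgeg$egfeeff  (last char: 'f')
  sorted[9] = ffeefgeg$egfeef  (last char: 'f')
  sorted[10] = fffeefgeg$egfee  (last char: 'e')
  sorted[11] = fgeg$egfeefffee  (last char: 'e')
  sorted[12] = g$egfeefffeefge  (last char: 'e')
  sorted[13] = geg$egfeefffeef  (last char: 'f')
  sorted[14] = gfeefffeefgeg$e  (last char: 'e')
Last column: gffeeg$gffeeefe
Original string S is at sorted index 6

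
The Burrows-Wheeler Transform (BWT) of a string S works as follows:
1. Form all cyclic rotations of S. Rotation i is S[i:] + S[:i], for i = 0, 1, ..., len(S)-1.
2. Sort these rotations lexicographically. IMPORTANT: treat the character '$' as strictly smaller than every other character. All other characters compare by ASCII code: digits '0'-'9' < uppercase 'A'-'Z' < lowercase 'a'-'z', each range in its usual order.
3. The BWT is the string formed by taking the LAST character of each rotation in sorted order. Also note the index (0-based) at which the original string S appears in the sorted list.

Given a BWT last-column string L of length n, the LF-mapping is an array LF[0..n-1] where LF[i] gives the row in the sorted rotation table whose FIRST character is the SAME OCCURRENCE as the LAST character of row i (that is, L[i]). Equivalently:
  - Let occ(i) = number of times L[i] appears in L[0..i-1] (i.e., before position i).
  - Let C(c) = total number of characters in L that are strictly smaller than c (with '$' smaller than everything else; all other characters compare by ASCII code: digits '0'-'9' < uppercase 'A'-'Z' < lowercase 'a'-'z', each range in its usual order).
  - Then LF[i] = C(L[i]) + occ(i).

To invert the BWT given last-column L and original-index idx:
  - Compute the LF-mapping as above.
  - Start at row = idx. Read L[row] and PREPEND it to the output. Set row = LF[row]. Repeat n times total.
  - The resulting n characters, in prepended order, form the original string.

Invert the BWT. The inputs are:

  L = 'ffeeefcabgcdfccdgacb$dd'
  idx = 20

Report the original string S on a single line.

LF mapping: 17 18 14 15 16 19 5 1 3 21 6 10 20 7 8 11 22 2 9 4 0 12 13
Walk LF starting at row 20, prepending L[row]:
  step 1: row=20, L[20]='$', prepend. Next row=LF[20]=0
  step 2: row=0, L[0]='f', prepend. Next row=LF[0]=17
  step 3: row=17, L[17]='a', prepend. Next row=LF[17]=2
  step 4: row=2, L[2]='e', prepend. Next row=LF[2]=14
  step 5: row=14, L[14]='c', prepend. Next row=LF[14]=8
  step 6: row=8, L[8]='b', prepend. Next row=LF[8]=3
  step 7: row=3, L[3]='e', prepend. Next row=LF[3]=15
  step 8: row=15, L[15]='d', prepend. Next row=LF[15]=11
  step 9: row=11, L[11]='d', prepend. Next row=LF[11]=10
  step 10: row=10, L[10]='c', prepend. Next row=LF[10]=6
  step 11: row=6, L[6]='c', prepend. Next row=LF[6]=5
  step 12: row=5, L[5]='f', prepend. Next row=LF[5]=19
  step 13: row=19, L[19]='b', prepend. Next row=LF[19]=4
  step 14: row=4, L[4]='e', prepend. Next row=LF[4]=16
  step 15: row=16, L[16]='g', prepend. Next row=LF[16]=22
  step 16: row=22, L[22]='d', prepend. Next row=LF[22]=13
  step 17: row=13, L[13]='c', prepend. Next row=LF[13]=7
  step 18: row=7, L[7]='a', prepend. Next row=LF[7]=1
  step 19: row=1, L[1]='f', prepend. Next row=LF[1]=18
  step 20: row=18, L[18]='c', prepend. Next row=LF[18]=9
  step 21: row=9, L[9]='g', prepend. Next row=LF[9]=21
  step 22: row=21, L[21]='d', prepend. Next row=LF[21]=12
  step 23: row=12, L[12]='f', prepend. Next row=LF[12]=20
Reversed output: fdgcfacdgebfccddebceaf$

Answer: fdgcfacdgebfccddebceaf$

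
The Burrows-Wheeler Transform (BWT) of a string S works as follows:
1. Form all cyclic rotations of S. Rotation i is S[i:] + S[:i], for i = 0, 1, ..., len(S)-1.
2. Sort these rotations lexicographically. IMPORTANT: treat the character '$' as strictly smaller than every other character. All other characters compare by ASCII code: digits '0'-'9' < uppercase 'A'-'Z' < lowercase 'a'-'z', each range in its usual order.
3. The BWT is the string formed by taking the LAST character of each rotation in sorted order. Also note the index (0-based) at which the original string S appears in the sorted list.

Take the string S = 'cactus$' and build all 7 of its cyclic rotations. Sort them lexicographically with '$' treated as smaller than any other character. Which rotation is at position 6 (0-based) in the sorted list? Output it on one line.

Answer: us$cact

Derivation:
All 7 rotations (rotation i = S[i:]+S[:i]):
  rot[0] = cactus$
  rot[1] = actus$c
  rot[2] = ctus$ca
  rot[3] = tus$cac
  rot[4] = us$cact
  rot[5] = s$cactu
  rot[6] = $cactus
Sorted (with $ < everything):
  sorted[0] = $cactus
  sorted[1] = actus$c
  sorted[2] = cactus$
  sorted[3] = ctus$ca
  sorted[4] = s$cactu
  sorted[5] = tus$cac
  sorted[6] = us$cact
sorted[6] = us$cact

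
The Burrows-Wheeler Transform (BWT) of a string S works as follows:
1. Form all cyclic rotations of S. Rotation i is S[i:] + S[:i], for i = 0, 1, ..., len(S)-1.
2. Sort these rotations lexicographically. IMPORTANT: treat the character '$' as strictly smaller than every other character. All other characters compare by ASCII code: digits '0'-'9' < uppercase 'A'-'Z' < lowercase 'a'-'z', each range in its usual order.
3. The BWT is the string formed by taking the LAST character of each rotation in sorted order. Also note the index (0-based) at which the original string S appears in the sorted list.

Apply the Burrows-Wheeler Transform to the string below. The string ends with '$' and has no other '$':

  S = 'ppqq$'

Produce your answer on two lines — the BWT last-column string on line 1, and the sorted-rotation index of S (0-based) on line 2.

Answer: q$pqp
1

Derivation:
All 5 rotations (rotation i = S[i:]+S[:i]):
  rot[0] = ppqq$
  rot[1] = pqq$p
  rot[2] = qq$pp
  rot[3] = q$ppq
  rot[4] = $ppqq
Sorted (with $ < everything):
  sorted[0] = $ppqq  (last char: 'q')
  sorted[1] = ppqq$  (last char: '$')
  sorted[2] = pqq$p  (last char: 'p')
  sorted[3] = q$ppq  (last char: 'q')
  sorted[4] = qq$pp  (last char: 'p')
Last column: q$pqp
Original string S is at sorted index 1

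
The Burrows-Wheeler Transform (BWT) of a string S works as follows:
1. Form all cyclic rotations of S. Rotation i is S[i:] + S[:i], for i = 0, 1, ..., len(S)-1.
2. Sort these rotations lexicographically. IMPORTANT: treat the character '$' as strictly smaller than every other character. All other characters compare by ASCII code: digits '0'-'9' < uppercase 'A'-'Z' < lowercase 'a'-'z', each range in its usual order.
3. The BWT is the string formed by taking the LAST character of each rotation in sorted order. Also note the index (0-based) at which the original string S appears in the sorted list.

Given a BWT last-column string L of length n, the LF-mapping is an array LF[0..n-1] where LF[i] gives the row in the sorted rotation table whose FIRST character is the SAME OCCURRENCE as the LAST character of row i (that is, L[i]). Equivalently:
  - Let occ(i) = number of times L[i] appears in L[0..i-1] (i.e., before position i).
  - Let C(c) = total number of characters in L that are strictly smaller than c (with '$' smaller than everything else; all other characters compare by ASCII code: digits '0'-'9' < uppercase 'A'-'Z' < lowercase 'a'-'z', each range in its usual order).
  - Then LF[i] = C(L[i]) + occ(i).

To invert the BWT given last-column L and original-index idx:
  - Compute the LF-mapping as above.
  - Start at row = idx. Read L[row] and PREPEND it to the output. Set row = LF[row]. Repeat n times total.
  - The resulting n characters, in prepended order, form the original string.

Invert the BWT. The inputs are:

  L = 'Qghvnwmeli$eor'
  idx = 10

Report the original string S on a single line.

Answer: overwhelmingQ$

Derivation:
LF mapping: 1 4 5 12 9 13 8 2 7 6 0 3 10 11
Walk LF starting at row 10, prepending L[row]:
  step 1: row=10, L[10]='$', prepend. Next row=LF[10]=0
  step 2: row=0, L[0]='Q', prepend. Next row=LF[0]=1
  step 3: row=1, L[1]='g', prepend. Next row=LF[1]=4
  step 4: row=4, L[4]='n', prepend. Next row=LF[4]=9
  step 5: row=9, L[9]='i', prepend. Next row=LF[9]=6
  step 6: row=6, L[6]='m', prepend. Next row=LF[6]=8
  step 7: row=8, L[8]='l', prepend. Next row=LF[8]=7
  step 8: row=7, L[7]='e', prepend. Next row=LF[7]=2
  step 9: row=2, L[2]='h', prepend. Next row=LF[2]=5
  step 10: row=5, L[5]='w', prepend. Next row=LF[5]=13
  step 11: row=13, L[13]='r', prepend. Next row=LF[13]=11
  step 12: row=11, L[11]='e', prepend. Next row=LF[11]=3
  step 13: row=3, L[3]='v', prepend. Next row=LF[3]=12
  step 14: row=12, L[12]='o', prepend. Next row=LF[12]=10
Reversed output: overwhelmingQ$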